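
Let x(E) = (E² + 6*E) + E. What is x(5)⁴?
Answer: 12960000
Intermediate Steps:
x(E) = E² + 7*E
x(5)⁴ = (5*(7 + 5))⁴ = (5*12)⁴ = 60⁴ = 12960000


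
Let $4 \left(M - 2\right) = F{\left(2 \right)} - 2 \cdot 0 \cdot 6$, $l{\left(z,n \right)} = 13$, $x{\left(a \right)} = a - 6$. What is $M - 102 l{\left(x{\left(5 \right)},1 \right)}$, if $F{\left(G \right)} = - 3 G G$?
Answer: $-1327$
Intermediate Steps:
$x{\left(a \right)} = -6 + a$ ($x{\left(a \right)} = a - 6 = -6 + a$)
$F{\left(G \right)} = - 3 G^{2}$
$M = -1$ ($M = 2 + \frac{- 3 \cdot 2^{2} - 2 \cdot 0 \cdot 6}{4} = 2 + \frac{\left(-3\right) 4 - 0 \cdot 6}{4} = 2 + \frac{-12 - 0}{4} = 2 + \frac{-12 + 0}{4} = 2 + \frac{1}{4} \left(-12\right) = 2 - 3 = -1$)
$M - 102 l{\left(x{\left(5 \right)},1 \right)} = -1 - 1326 = -1327$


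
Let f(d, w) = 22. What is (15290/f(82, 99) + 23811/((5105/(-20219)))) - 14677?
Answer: -552812719/5105 ≈ -1.0829e+5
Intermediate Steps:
(15290/f(82, 99) + 23811/((5105/(-20219)))) - 14677 = (15290/22 + 23811/((5105/(-20219)))) - 14677 = (15290*(1/22) + 23811/((5105*(-1/20219)))) - 14677 = (695 + 23811/(-5105/20219)) - 14677 = (695 + 23811*(-20219/5105)) - 14677 = (695 - 481434609/5105) - 14677 = -477886634/5105 - 14677 = -552812719/5105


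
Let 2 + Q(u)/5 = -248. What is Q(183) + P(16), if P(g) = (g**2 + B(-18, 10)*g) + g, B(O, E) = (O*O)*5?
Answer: 24942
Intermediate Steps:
Q(u) = -1250 (Q(u) = -10 + 5*(-248) = -10 - 1240 = -1250)
B(O, E) = 5*O**2 (B(O, E) = O**2*5 = 5*O**2)
P(g) = g**2 + 1621*g (P(g) = (g**2 + (5*(-18)**2)*g) + g = (g**2 + (5*324)*g) + g = (g**2 + 1620*g) + g = g**2 + 1621*g)
Q(183) + P(16) = -1250 + 16*(1621 + 16) = -1250 + 16*1637 = -1250 + 26192 = 24942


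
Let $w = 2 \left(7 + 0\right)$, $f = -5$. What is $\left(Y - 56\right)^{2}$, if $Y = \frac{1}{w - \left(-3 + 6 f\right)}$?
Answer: $\frac{6922161}{2209} \approx 3133.6$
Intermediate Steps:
$w = 14$ ($w = 2 \cdot 7 = 14$)
$Y = \frac{1}{47}$ ($Y = \frac{1}{14 + \left(3 - -30\right)} = \frac{1}{14 + \left(3 + 30\right)} = \frac{1}{14 + 33} = \frac{1}{47} \approx 0.021277$)
$\left(Y - 56\right)^{2} = \left(\frac{1}{47} - 56\right)^{2} = \left(- \frac{2631}{47}\right)^{2} = \frac{6922161}{2209}$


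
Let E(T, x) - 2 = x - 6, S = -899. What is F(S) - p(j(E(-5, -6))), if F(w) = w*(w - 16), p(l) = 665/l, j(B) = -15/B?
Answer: 2466425/3 ≈ 8.2214e+5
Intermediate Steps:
E(T, x) = -4 + x (E(T, x) = 2 + (x - 6) = 2 + (-6 + x) = -4 + x)
F(w) = w*(-16 + w)
F(S) - p(j(E(-5, -6))) = -899*(-16 - 899) - 665/((-15/(-4 - 6))) = -899*(-915) - 665/((-15/(-10))) = 822585 - 665/((-15*(-⅒))) = 822585 - 665/3/2 = 822585 - 665*2/3 = 822585 - 1*1330/3 = 822585 - 1330/3 = 2466425/3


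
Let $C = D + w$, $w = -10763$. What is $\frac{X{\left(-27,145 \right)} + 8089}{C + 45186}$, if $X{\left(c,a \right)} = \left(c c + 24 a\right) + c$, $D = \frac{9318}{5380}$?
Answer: $\frac{33008990}{92602529} \approx 0.35646$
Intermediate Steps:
$D = \frac{4659}{2690}$ ($D = 9318 \cdot \frac{1}{5380} = \frac{4659}{2690} \approx 1.732$)
$X{\left(c,a \right)} = c + c^{2} + 24 a$ ($X{\left(c,a \right)} = \left(c^{2} + 24 a\right) + c = c + c^{2} + 24 a$)
$C = - \frac{28947811}{2690}$ ($C = \frac{4659}{2690} - 10763 = - \frac{28947811}{2690} \approx -10761.0$)
$\frac{X{\left(-27,145 \right)} + 8089}{C + 45186} = \frac{\left(-27 + \left(-27\right)^{2} + 24 \cdot 145\right) + 8089}{- \frac{28947811}{2690} + 45186} = \frac{\left(-27 + 729 + 3480\right) + 8089}{\frac{92602529}{2690}} = \left(4182 + 8089\right) \frac{2690}{92602529} = 12271 \cdot \frac{2690}{92602529} = \frac{33008990}{92602529}$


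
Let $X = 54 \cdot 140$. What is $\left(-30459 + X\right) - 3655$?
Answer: $-26554$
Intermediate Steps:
$X = 7560$
$\left(-30459 + X\right) - 3655 = \left(-30459 + 7560\right) - 3655 = -22899 - 3655 = -26554$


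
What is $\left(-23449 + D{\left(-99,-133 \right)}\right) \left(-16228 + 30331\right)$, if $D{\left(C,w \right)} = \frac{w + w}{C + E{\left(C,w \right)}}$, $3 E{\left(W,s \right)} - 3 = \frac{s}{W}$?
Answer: $- \frac{1368613294875}{4139} \approx -3.3066 \cdot 10^{8}$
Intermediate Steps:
$E{\left(W,s \right)} = 1 + \frac{s}{3 W}$ ($E{\left(W,s \right)} = 1 + \frac{s \frac{1}{W}}{3} = 1 + \frac{s}{3 W}$)
$D{\left(C,w \right)} = \frac{2 w}{C + \frac{C + \frac{w}{3}}{C}}$ ($D{\left(C,w \right)} = \frac{w + w}{C + \frac{C + \frac{w}{3}}{C}} = \frac{2 w}{C + \frac{C + \frac{w}{3}}{C}}$)
$\left(-23449 + D{\left(-99,-133 \right)}\right) \left(-16228 + 30331\right) = \left(-23449 + 6 \left(-99\right) \left(-133\right) \frac{1}{-133 + 3 \left(-99\right) + 3 \left(-99\right)^{2}}\right) \left(-16228 + 30331\right) = \left(-23449 + 6 \left(-99\right) \left(-133\right) \frac{1}{-133 - 297 + 3 \cdot 9801}\right) 14103 = \left(-23449 + 6 \left(-99\right) \left(-133\right) \frac{1}{-133 - 297 + 29403}\right) 14103 = \left(-23449 + 6 \left(-99\right) \left(-133\right) \frac{1}{28973}\right) 14103 = \left(-23449 + \frac{11286}{4139}\right) 14103 = \left(- \frac{97044125}{4139}\right) 14103 = - \frac{1368613294875}{4139}$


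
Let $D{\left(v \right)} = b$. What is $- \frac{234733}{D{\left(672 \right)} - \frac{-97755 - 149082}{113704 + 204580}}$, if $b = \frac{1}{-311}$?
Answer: $- \frac{23235356791492}{76448023} \approx -3.0394 \cdot 10^{5}$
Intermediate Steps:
$b = - \frac{1}{311} \approx -0.0032154$
$D{\left(v \right)} = - \frac{1}{311}$
$- \frac{234733}{D{\left(672 \right)} - \frac{-97755 - 149082}{113704 + 204580}} = - \frac{234733}{- \frac{1}{311} - \frac{-97755 - 149082}{113704 + 204580}} = - \frac{234733}{- \frac{1}{311} - - \frac{246837}{318284}} = - \frac{234733}{- \frac{1}{311} + \frac{246837}{318284}} = - \frac{234733}{\frac{76448023}{98986324}} = \left(-234733\right) \frac{98986324}{76448023} = - \frac{23235356791492}{76448023}$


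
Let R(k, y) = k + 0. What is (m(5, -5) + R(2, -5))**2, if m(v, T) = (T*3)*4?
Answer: 3364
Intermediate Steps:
m(v, T) = 12*T (m(v, T) = (3*T)*4 = 12*T)
R(k, y) = k
(m(5, -5) + R(2, -5))**2 = (12*(-5) + 2)**2 = (-60 + 2)**2 = (-58)**2 = 3364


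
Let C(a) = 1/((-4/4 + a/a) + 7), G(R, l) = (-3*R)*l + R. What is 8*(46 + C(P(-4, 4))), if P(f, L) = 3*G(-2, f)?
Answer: 2584/7 ≈ 369.14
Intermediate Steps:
G(R, l) = R - 3*R*l (G(R, l) = -3*R*l + R = R - 3*R*l)
P(f, L) = -6 + 18*f (P(f, L) = 3*(-2*(1 - 3*f)) = 3*(-2 + 6*f) = -6 + 18*f)
C(a) = ⅐ (C(a) = 1/((-4*¼ + 1) + 7) = 1/((-1 + 1) + 7) = 1/(0 + 7) = 1/7 = ⅐)
8*(46 + C(P(-4, 4))) = 8*(46 + ⅐) = 8*(323/7) = 2584/7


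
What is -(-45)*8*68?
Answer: 24480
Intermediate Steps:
-(-45)*8*68 = -5*(-72)*68 = 360*68 = 24480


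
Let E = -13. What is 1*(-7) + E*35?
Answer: -462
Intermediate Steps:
1*(-7) + E*35 = 1*(-7) - 13*35 = -7 - 455 = -462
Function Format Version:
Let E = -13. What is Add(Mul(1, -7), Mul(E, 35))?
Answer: -462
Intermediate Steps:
Add(Mul(1, -7), Mul(E, 35)) = Add(Mul(1, -7), Mul(-13, 35)) = Add(-7, -455) = -462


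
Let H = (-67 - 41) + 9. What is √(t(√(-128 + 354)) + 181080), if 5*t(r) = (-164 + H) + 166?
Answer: √4526515/5 ≈ 425.51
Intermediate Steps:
H = -99 (H = -108 + 9 = -99)
t(r) = -97/5 (t(r) = ((-164 - 99) + 166)/5 = (-263 + 166)/5 = (⅕)*(-97) = -97/5)
√(t(√(-128 + 354)) + 181080) = √(-97/5 + 181080) = √(905303/5) = √4526515/5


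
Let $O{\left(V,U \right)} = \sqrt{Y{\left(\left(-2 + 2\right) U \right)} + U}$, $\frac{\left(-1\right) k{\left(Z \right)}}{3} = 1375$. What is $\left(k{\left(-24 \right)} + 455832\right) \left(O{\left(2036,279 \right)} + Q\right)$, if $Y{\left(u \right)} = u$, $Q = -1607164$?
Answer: $-725967228948 + 1355121 \sqrt{31} \approx -7.2596 \cdot 10^{11}$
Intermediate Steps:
$k{\left(Z \right)} = -4125$ ($k{\left(Z \right)} = \left(-3\right) 1375 = -4125$)
$O{\left(V,U \right)} = \sqrt{U}$ ($O{\left(V,U \right)} = \sqrt{\left(-2 + 2\right) U + U} = \sqrt{0 U + U} = \sqrt{0 + U} = \sqrt{U}$)
$\left(k{\left(-24 \right)} + 455832\right) \left(O{\left(2036,279 \right)} + Q\right) = \left(-4125 + 455832\right) \left(\sqrt{279} - 1607164\right) = 451707 \left(3 \sqrt{31} - 1607164\right) = 451707 \left(-1607164 + 3 \sqrt{31}\right) = -725967228948 + 1355121 \sqrt{31}$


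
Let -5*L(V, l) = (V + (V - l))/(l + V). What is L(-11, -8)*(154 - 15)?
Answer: -1946/95 ≈ -20.484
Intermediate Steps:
L(V, l) = -(-l + 2*V)/(5*(V + l)) (L(V, l) = -(V + (V - l))/(5*(l + V)) = -(-l + 2*V)/(5*(V + l)))
L(-11, -8)*(154 - 15) = ((-8 - 2*(-11))/(5*(-11 - 8)))*(154 - 15) = ((⅕)*(-8 + 22)/(-19))*139 = ((⅕)*(-1/19)*14)*139 = -14/95*139 = -1946/95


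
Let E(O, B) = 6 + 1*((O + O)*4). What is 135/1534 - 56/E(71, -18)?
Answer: -601/62894 ≈ -0.0095558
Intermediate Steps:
E(O, B) = 6 + 8*O (E(O, B) = 6 + 1*((2*O)*4) = 6 + 1*(8*O) = 6 + 8*O)
135/1534 - 56/E(71, -18) = 135/1534 - 56/(6 + 8*71) = 135*(1/1534) - 56/(6 + 568) = 135/1534 - 56/574 = 135/1534 - 56*1/574 = 135/1534 - 4/41 = -601/62894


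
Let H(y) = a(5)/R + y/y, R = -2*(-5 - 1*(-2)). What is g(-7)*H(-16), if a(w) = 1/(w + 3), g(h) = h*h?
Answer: 2401/48 ≈ 50.021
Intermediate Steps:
R = 6 (R = -2*(-5 + 2) = -2*(-3) = 6)
g(h) = h**2
a(w) = 1/(3 + w)
H(y) = 49/48 (H(y) = 1/((3 + 5)*6) + y/y = (1/6)/8 + 1 = (1/8)*(1/6) + 1 = 1/48 + 1 = 49/48)
g(-7)*H(-16) = (-7)**2*(49/48) = 49*(49/48) = 2401/48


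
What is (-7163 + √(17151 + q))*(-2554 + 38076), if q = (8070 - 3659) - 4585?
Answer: -254444086 + 35522*√16977 ≈ -2.4982e+8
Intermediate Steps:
q = -174 (q = 4411 - 4585 = -174)
(-7163 + √(17151 + q))*(-2554 + 38076) = (-7163 + √(17151 - 174))*(-2554 + 38076) = (-7163 + √16977)*35522 = -254444086 + 35522*√16977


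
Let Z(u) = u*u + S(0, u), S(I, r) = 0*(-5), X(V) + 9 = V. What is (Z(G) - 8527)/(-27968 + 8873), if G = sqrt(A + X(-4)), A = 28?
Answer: 448/1005 ≈ 0.44577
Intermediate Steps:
X(V) = -9 + V
S(I, r) = 0
G = sqrt(15) (G = sqrt(28 + (-9 - 4)) = sqrt(28 - 13) = sqrt(15) ≈ 3.8730)
Z(u) = u**2 (Z(u) = u*u + 0 = u**2 + 0 = u**2)
(Z(G) - 8527)/(-27968 + 8873) = ((sqrt(15))**2 - 8527)/(-27968 + 8873) = (15 - 8527)/(-19095) = -8512*(-1/19095) = 448/1005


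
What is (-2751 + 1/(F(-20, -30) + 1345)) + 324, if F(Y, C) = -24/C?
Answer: -16331278/6729 ≈ -2427.0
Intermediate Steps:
(-2751 + 1/(F(-20, -30) + 1345)) + 324 = (-2751 + 1/(-24/(-30) + 1345)) + 324 = (-2751 + 1/(-24*(-1/30) + 1345)) + 324 = (-2751 + 1/(4/5 + 1345)) + 324 = (-2751 + 1/(6729/5)) + 324 = (-2751 + 5/6729) + 324 = -18511474/6729 + 324 = -16331278/6729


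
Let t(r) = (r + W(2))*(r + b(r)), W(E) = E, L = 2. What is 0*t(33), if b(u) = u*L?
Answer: 0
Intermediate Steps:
b(u) = 2*u (b(u) = u*2 = 2*u)
t(r) = 3*r*(2 + r) (t(r) = (r + 2)*(r + 2*r) = (2 + r)*(3*r) = 3*r*(2 + r))
0*t(33) = 0*(3*33*(2 + 33)) = 0*(3*33*35) = 0*3465 = 0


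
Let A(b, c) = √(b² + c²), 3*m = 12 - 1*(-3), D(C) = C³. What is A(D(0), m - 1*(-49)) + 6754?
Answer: 6808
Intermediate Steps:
m = 5 (m = (12 - 1*(-3))/3 = (12 + 3)/3 = (⅓)*15 = 5)
A(D(0), m - 1*(-49)) + 6754 = √((0³)² + (5 - 1*(-49))²) + 6754 = √(0² + (5 + 49)²) + 6754 = √(0 + 54²) + 6754 = √(0 + 2916) + 6754 = √2916 + 6754 = 54 + 6754 = 6808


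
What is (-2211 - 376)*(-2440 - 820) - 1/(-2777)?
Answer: 23420162741/2777 ≈ 8.4336e+6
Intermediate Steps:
(-2211 - 376)*(-2440 - 820) - 1/(-2777) = -2587*(-3260) - 1*(-1/2777) = 8433620 + 1/2777 = 23420162741/2777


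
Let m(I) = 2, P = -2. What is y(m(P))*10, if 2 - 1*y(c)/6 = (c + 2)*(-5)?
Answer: 1320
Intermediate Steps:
y(c) = 72 + 30*c (y(c) = 12 - 6*(c + 2)*(-5) = 12 - 6*(2 + c)*(-5) = 12 - 6*(-10 - 5*c) = 12 + (60 + 30*c) = 72 + 30*c)
y(m(P))*10 = (72 + 30*2)*10 = (72 + 60)*10 = 132*10 = 1320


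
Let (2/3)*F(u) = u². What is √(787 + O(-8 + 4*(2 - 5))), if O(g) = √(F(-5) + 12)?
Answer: √(3148 + 6*√22)/2 ≈ 28.179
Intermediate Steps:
F(u) = 3*u²/2
O(g) = 3*√22/2 (O(g) = √((3/2)*(-5)² + 12) = √((3/2)*25 + 12) = √(75/2 + 12) = √(99/2) = 3*√22/2)
√(787 + O(-8 + 4*(2 - 5))) = √(787 + 3*√22/2)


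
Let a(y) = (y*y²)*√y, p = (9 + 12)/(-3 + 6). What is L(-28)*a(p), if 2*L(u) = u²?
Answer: 134456*√7 ≈ 3.5574e+5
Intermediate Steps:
L(u) = u²/2
p = 7 (p = 21/3 = 21*(⅓) = 7)
a(y) = y^(7/2) (a(y) = y³*√y = y^(7/2))
L(-28)*a(p) = ((½)*(-28)²)*7^(7/2) = ((½)*784)*(343*√7) = 392*(343*√7) = 134456*√7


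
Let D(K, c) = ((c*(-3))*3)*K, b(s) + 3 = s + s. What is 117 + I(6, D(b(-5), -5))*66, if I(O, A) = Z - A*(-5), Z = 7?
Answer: -192471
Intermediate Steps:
b(s) = -3 + 2*s (b(s) = -3 + (s + s) = -3 + 2*s)
D(K, c) = -9*K*c (D(K, c) = (-3*c*3)*K = (-9*c)*K = -9*K*c)
I(O, A) = 7 + 5*A (I(O, A) = 7 - A*(-5) = 7 - (-5)*A = 7 + 5*A)
117 + I(6, D(b(-5), -5))*66 = 117 + (7 + 5*(-9*(-3 + 2*(-5))*(-5)))*66 = 117 + (7 + 5*(-9*(-3 - 10)*(-5)))*66 = 117 + (7 + 5*(-9*(-13)*(-5)))*66 = 117 + (7 + 5*(-585))*66 = 117 + (7 - 2925)*66 = 117 - 2918*66 = 117 - 192588 = -192471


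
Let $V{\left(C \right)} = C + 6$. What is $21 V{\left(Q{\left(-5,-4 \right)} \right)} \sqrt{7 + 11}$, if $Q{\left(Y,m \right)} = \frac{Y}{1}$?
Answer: $63 \sqrt{2} \approx 89.095$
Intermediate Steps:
$Q{\left(Y,m \right)} = Y$ ($Q{\left(Y,m \right)} = Y 1 = Y$)
$V{\left(C \right)} = 6 + C$
$21 V{\left(Q{\left(-5,-4 \right)} \right)} \sqrt{7 + 11} = 21 \left(6 - 5\right) \sqrt{7 + 11} = 21 \cdot 1 \sqrt{18} = 21 \cdot 3 \sqrt{2} = 63 \sqrt{2}$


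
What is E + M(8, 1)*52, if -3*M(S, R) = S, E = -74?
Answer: -638/3 ≈ -212.67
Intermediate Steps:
M(S, R) = -S/3
E + M(8, 1)*52 = -74 - ⅓*8*52 = -74 - 8/3*52 = -74 - 416/3 = -638/3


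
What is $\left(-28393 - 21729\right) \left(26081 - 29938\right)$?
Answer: $193320554$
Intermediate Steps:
$\left(-28393 - 21729\right) \left(26081 - 29938\right) = \left(-50122\right) \left(-3857\right) = 193320554$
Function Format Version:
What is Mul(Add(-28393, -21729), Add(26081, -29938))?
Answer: 193320554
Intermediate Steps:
Mul(Add(-28393, -21729), Add(26081, -29938)) = Mul(-50122, -3857) = 193320554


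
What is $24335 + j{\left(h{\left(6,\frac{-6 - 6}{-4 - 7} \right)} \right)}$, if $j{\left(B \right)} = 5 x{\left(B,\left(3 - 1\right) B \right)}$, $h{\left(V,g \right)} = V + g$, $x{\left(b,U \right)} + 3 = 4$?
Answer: $24340$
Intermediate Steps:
$x{\left(b,U \right)} = 1$ ($x{\left(b,U \right)} = -3 + 4 = 1$)
$j{\left(B \right)} = 5$ ($j{\left(B \right)} = 5 \cdot 1 = 5$)
$24335 + j{\left(h{\left(6,\frac{-6 - 6}{-4 - 7} \right)} \right)} = 24335 + 5 = 24340$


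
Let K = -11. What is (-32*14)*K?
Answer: 4928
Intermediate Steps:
(-32*14)*K = -32*14*(-11) = -448*(-11) = 4928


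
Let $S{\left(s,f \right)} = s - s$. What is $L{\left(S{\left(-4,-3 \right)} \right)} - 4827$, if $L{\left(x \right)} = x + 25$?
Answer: $-4802$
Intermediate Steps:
$S{\left(s,f \right)} = 0$
$L{\left(x \right)} = 25 + x$
$L{\left(S{\left(-4,-3 \right)} \right)} - 4827 = \left(25 + 0\right) - 4827 = 25 - 4827 = -4802$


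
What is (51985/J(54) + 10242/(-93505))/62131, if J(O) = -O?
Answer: -4861410493/313716194370 ≈ -0.015496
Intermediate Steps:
(51985/J(54) + 10242/(-93505))/62131 = (51985/((-1*54)) + 10242/(-93505))/62131 = (51985/(-54) + 10242*(-1/93505))*(1/62131) = (51985*(-1/54) - 10242/93505)*(1/62131) = (-51985/54 - 10242/93505)*(1/62131) = -4861410493/5049270*1/62131 = -4861410493/313716194370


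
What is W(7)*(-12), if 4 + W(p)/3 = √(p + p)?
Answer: 144 - 36*√14 ≈ 9.3003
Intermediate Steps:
W(p) = -12 + 3*√2*√p (W(p) = -12 + 3*√(p + p) = -12 + 3*√(2*p) = -12 + 3*(√2*√p) = -12 + 3*√2*√p)
W(7)*(-12) = (-12 + 3*√2*√7)*(-12) = (-12 + 3*√14)*(-12) = 144 - 36*√14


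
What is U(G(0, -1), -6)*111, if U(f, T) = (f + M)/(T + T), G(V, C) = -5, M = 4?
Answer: 37/4 ≈ 9.2500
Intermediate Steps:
U(f, T) = (4 + f)/(2*T) (U(f, T) = (f + 4)/(T + T) = (4 + f)/((2*T)) = (4 + f)*(1/(2*T)) = (4 + f)/(2*T))
U(G(0, -1), -6)*111 = ((1/2)*(4 - 5)/(-6))*111 = ((1/2)*(-1/6)*(-1))*111 = (1/12)*111 = 37/4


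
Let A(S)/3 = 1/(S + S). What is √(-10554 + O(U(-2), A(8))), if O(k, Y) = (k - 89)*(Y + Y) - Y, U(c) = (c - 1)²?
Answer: I*√169347/4 ≈ 102.88*I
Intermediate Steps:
U(c) = (-1 + c)²
A(S) = 3/(2*S) (A(S) = 3/(S + S) = 3/((2*S)) = 3*(1/(2*S)) = 3/(2*S))
O(k, Y) = -Y + 2*Y*(-89 + k) (O(k, Y) = (-89 + k)*(2*Y) - Y = 2*Y*(-89 + k) - Y = -Y + 2*Y*(-89 + k))
√(-10554 + O(U(-2), A(8))) = √(-10554 + ((3/2)/8)*(-179 + 2*(-1 - 2)²)) = √(-10554 + ((3/2)*(⅛))*(-179 + 2*(-3)²)) = √(-10554 + 3*(-179 + 2*9)/16) = √(-10554 + 3*(-179 + 18)/16) = √(-10554 + (3/16)*(-161)) = √(-10554 - 483/16) = √(-169347/16) = I*√169347/4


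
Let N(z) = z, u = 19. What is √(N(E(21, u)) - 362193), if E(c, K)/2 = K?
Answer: I*√362155 ≈ 601.79*I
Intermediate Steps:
E(c, K) = 2*K
√(N(E(21, u)) - 362193) = √(2*19 - 362193) = √(38 - 362193) = √(-362155) = I*√362155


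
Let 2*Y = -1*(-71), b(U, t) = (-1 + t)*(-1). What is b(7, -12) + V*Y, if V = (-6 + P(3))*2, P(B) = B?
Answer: -200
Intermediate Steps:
b(U, t) = 1 - t
Y = 71/2 (Y = (-1*(-71))/2 = (1/2)*71 = 71/2 ≈ 35.500)
V = -6 (V = (-6 + 3)*2 = -3*2 = -6)
b(7, -12) + V*Y = (1 - 1*(-12)) - 6*71/2 = (1 + 12) - 213 = 13 - 213 = -200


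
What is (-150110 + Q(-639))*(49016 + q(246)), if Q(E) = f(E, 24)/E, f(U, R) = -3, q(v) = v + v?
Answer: -1582940522932/213 ≈ -7.4316e+9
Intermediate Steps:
q(v) = 2*v
Q(E) = -3/E
(-150110 + Q(-639))*(49016 + q(246)) = (-150110 - 3/(-639))*(49016 + 2*246) = (-150110 - 3*(-1/639))*(49016 + 492) = (-150110 + 1/213)*49508 = -31973429/213*49508 = -1582940522932/213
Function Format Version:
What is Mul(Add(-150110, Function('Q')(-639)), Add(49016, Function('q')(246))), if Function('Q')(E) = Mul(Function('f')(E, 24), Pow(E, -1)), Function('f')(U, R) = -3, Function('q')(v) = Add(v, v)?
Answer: Rational(-1582940522932, 213) ≈ -7.4316e+9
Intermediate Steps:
Function('q')(v) = Mul(2, v)
Function('Q')(E) = Mul(-3, Pow(E, -1))
Mul(Add(-150110, Function('Q')(-639)), Add(49016, Function('q')(246))) = Mul(Add(-150110, Mul(-3, Pow(-639, -1))), Add(49016, Mul(2, 246))) = Mul(Add(-150110, Mul(-3, Rational(-1, 639))), Add(49016, 492)) = Mul(Add(-150110, Rational(1, 213)), 49508) = Mul(Rational(-31973429, 213), 49508) = Rational(-1582940522932, 213)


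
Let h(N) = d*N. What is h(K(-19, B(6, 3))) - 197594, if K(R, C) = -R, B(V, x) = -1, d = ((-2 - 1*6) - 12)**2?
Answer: -189994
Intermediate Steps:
d = 400 (d = ((-2 - 6) - 12)**2 = (-8 - 12)**2 = (-20)**2 = 400)
h(N) = 400*N
h(K(-19, B(6, 3))) - 197594 = 400*(-1*(-19)) - 197594 = 400*19 - 197594 = 7600 - 197594 = -189994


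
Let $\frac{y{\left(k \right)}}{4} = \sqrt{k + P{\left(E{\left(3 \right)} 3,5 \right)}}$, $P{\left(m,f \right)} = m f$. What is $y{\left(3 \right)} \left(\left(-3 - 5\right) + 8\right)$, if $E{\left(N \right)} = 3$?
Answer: $0$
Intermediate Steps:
$P{\left(m,f \right)} = f m$
$y{\left(k \right)} = 4 \sqrt{45 + k}$ ($y{\left(k \right)} = 4 \sqrt{k + 5 \cdot 3 \cdot 3} = 4 \sqrt{k + 5 \cdot 9} = 4 \sqrt{k + 45} = 4 \sqrt{45 + k}$)
$y{\left(3 \right)} \left(\left(-3 - 5\right) + 8\right) = 4 \sqrt{45 + 3} \left(\left(-3 - 5\right) + 8\right) = 4 \sqrt{48} \left(\left(-3 - 5\right) + 8\right) = 4 \cdot 4 \sqrt{3} \left(-8 + 8\right) = 16 \sqrt{3} \cdot 0 = 0$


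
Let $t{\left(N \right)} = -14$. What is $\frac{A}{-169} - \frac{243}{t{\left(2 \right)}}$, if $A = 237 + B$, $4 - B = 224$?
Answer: $\frac{40829}{2366} \approx 17.257$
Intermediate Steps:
$B = -220$ ($B = 4 - 224 = -220$)
$A = 17$ ($A = 237 - 220 = 17$)
$\frac{A}{-169} - \frac{243}{t{\left(2 \right)}} = \frac{17}{-169} - \frac{243}{-14} = 17 \left(- \frac{1}{169}\right) - - \frac{243}{14} = - \frac{17}{169} + \frac{243}{14} = \frac{40829}{2366}$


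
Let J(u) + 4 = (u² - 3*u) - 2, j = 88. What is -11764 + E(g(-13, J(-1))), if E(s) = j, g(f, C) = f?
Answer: -11676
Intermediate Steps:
J(u) = -6 + u² - 3*u (J(u) = -4 + ((u² - 3*u) - 2) = -4 + (-2 + u² - 3*u) = -6 + u² - 3*u)
E(s) = 88
-11764 + E(g(-13, J(-1))) = -11764 + 88 = -11676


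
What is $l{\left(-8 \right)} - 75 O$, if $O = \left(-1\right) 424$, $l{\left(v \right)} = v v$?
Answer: $31864$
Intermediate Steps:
$l{\left(v \right)} = v^{2}$
$O = -424$
$l{\left(-8 \right)} - 75 O = \left(-8\right)^{2} - -31800 = 64 + 31800 = 31864$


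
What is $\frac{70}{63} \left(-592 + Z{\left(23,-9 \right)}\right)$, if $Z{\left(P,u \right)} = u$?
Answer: $- \frac{6010}{9} \approx -667.78$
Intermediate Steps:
$\frac{70}{63} \left(-592 + Z{\left(23,-9 \right)}\right) = \frac{70}{63} \left(-592 - 9\right) = 70 \cdot \frac{1}{63} \left(-601\right) = \frac{10}{9} \left(-601\right) = - \frac{6010}{9}$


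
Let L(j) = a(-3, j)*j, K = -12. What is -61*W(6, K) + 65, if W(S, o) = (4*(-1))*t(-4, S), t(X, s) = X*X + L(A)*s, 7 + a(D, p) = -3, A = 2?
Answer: -25311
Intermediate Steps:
a(D, p) = -10 (a(D, p) = -7 - 3 = -10)
L(j) = -10*j
t(X, s) = X² - 20*s (t(X, s) = X*X + (-10*2)*s = X² - 20*s)
W(S, o) = -64 + 80*S (W(S, o) = (4*(-1))*((-4)² - 20*S) = -4*(16 - 20*S) = -64 + 80*S)
-61*W(6, K) + 65 = -61*(-64 + 80*6) + 65 = -61*(-64 + 480) + 65 = -61*416 + 65 = -25376 + 65 = -25311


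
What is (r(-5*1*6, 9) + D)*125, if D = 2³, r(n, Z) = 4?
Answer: 1500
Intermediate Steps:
D = 8
(r(-5*1*6, 9) + D)*125 = (4 + 8)*125 = 12*125 = 1500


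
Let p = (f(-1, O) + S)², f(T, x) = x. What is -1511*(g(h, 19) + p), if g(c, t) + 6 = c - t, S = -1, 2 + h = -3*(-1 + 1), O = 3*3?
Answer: -55907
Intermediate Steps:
O = 9
h = -2 (h = -2 - 3*(-1 + 1) = -2 - 3*0 = -2 + 0 = -2)
g(c, t) = -6 + c - t (g(c, t) = -6 + (c - t) = -6 + c - t)
p = 64 (p = (9 - 1)² = 8² = 64)
-1511*(g(h, 19) + p) = -1511*((-6 - 2 - 1*19) + 64) = -1511*((-6 - 2 - 19) + 64) = -1511*(-27 + 64) = -1511*37 = -55907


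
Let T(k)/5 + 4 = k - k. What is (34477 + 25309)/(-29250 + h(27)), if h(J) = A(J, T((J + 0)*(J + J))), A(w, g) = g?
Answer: -29893/14635 ≈ -2.0426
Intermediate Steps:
T(k) = -20 (T(k) = -20 + 5*(k - k) = -20 + 5*0 = -20 + 0 = -20)
h(J) = -20
(34477 + 25309)/(-29250 + h(27)) = (34477 + 25309)/(-29250 - 20) = 59786/(-29270) = 59786*(-1/29270) = -29893/14635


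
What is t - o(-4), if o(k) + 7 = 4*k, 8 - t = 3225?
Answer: -3194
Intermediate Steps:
t = -3217 (t = 8 - 1*3225 = 8 - 3225 = -3217)
o(k) = -7 + 4*k
t - o(-4) = -3217 - (-7 + 4*(-4)) = -3217 - (-7 - 16) = -3217 - 1*(-23) = -3217 + 23 = -3194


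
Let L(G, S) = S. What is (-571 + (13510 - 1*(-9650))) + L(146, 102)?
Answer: 22691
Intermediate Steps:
(-571 + (13510 - 1*(-9650))) + L(146, 102) = (-571 + (13510 - 1*(-9650))) + 102 = (-571 + (13510 + 9650)) + 102 = (-571 + 23160) + 102 = 22589 + 102 = 22691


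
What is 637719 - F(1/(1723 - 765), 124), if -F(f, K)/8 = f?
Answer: 305467405/479 ≈ 6.3772e+5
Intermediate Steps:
F(f, K) = -8*f
637719 - F(1/(1723 - 765), 124) = 637719 - (-8)/(1723 - 765) = 637719 - (-8)/958 = 637719 - 1*(-4/479) = 637719 + 4/479 = 305467405/479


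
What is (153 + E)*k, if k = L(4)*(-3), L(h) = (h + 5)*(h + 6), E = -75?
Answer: -21060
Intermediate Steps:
L(h) = (5 + h)*(6 + h)
k = -270 (k = (30 + 4² + 11*4)*(-3) = (30 + 16 + 44)*(-3) = 90*(-3) = -270)
(153 + E)*k = (153 - 75)*(-270) = 78*(-270) = -21060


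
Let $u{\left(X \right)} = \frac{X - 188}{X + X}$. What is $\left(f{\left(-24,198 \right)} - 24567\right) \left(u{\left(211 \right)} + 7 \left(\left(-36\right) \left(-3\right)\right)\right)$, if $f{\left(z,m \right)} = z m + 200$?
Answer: $- \frac{9290562545}{422} \approx -2.2016 \cdot 10^{7}$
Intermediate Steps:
$f{\left(z,m \right)} = 200 + m z$ ($f{\left(z,m \right)} = m z + 200 = 200 + m z$)
$u{\left(X \right)} = \frac{-188 + X}{2 X}$
$\left(f{\left(-24,198 \right)} - 24567\right) \left(u{\left(211 \right)} + 7 \left(\left(-36\right) \left(-3\right)\right)\right) = \left(\left(200 + 198 \left(-24\right)\right) - 24567\right) \left(\frac{-188 + 211}{2 \cdot 211} + 7 \left(\left(-36\right) \left(-3\right)\right)\right) = \left(\left(200 - 4752\right) - 24567\right) \left(\frac{1}{2} \cdot \frac{1}{211} \cdot 23 + 7 \cdot 108\right) = \left(-4552 - 24567\right) \left(\frac{23}{422} + 756\right) = \left(-29119\right) \frac{319055}{422} = - \frac{9290562545}{422}$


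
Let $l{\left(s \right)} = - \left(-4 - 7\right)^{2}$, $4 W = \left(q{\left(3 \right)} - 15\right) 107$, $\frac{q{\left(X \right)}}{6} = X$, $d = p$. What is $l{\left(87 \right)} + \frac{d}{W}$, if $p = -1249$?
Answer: $- \frac{43837}{321} \approx -136.56$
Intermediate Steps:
$d = -1249$
$q{\left(X \right)} = 6 X$
$W = \frac{321}{4}$ ($W = \frac{\left(6 \cdot 3 - 15\right) 107}{4} = \frac{\left(18 - 15\right) 107}{4} = \frac{3 \cdot 107}{4} = \frac{1}{4} \cdot 321 = \frac{321}{4} \approx 80.25$)
$l{\left(s \right)} = -121$ ($l{\left(s \right)} = - \left(-11\right)^{2} = \left(-1\right) 121 = -121$)
$l{\left(87 \right)} + \frac{d}{W} = -121 - \frac{1249}{\frac{321}{4}} = -121 - \frac{4996}{321} = - \frac{43837}{321}$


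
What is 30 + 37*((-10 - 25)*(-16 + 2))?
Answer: 18160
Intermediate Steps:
30 + 37*((-10 - 25)*(-16 + 2)) = 30 + 37*(-35*(-14)) = 30 + 37*490 = 30 + 18130 = 18160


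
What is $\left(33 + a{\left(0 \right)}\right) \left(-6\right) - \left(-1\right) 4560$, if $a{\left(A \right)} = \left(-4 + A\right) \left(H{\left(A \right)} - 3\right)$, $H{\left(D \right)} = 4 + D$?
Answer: $4386$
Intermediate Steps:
$a{\left(A \right)} = \left(1 + A\right) \left(-4 + A\right)$ ($a{\left(A \right)} = \left(-4 + A\right) \left(\left(4 + A\right) - 3\right) = \left(-4 + A\right) \left(1 + A\right) = \left(1 + A\right) \left(-4 + A\right)$)
$\left(33 + a{\left(0 \right)}\right) \left(-6\right) - \left(-1\right) 4560 = \left(33 - \left(4 - 0^{2}\right)\right) \left(-6\right) - \left(-1\right) 4560 = \left(33 + \left(-4 + 0 + 0\right)\right) \left(-6\right) - -4560 = \left(33 - 4\right) \left(-6\right) + 4560 = 29 \left(-6\right) + 4560 = -174 + 4560 = 4386$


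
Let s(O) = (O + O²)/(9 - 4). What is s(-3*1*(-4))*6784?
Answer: 1058304/5 ≈ 2.1166e+5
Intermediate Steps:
s(O) = O/5 + O²/5 (s(O) = (O + O²)/5 = (O + O²)*(⅕) = O/5 + O²/5)
s(-3*1*(-4))*6784 = ((-3*1*(-4))*(1 - 3*1*(-4))/5)*6784 = ((-3*(-4))*(1 - 3*(-4))/5)*6784 = ((⅕)*12*(1 + 12))*6784 = ((⅕)*12*13)*6784 = (156/5)*6784 = 1058304/5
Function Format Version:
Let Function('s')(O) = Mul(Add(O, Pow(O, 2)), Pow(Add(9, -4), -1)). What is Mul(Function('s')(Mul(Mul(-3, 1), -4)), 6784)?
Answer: Rational(1058304, 5) ≈ 2.1166e+5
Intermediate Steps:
Function('s')(O) = Add(Mul(Rational(1, 5), O), Mul(Rational(1, 5), Pow(O, 2))) (Function('s')(O) = Mul(Add(O, Pow(O, 2)), Pow(5, -1)) = Mul(Add(O, Pow(O, 2)), Rational(1, 5)) = Add(Mul(Rational(1, 5), O), Mul(Rational(1, 5), Pow(O, 2))))
Mul(Function('s')(Mul(Mul(-3, 1), -4)), 6784) = Mul(Mul(Rational(1, 5), Mul(Mul(-3, 1), -4), Add(1, Mul(Mul(-3, 1), -4))), 6784) = Mul(Mul(Rational(1, 5), Mul(-3, -4), Add(1, Mul(-3, -4))), 6784) = Mul(Mul(Rational(1, 5), 12, Add(1, 12)), 6784) = Mul(Mul(Rational(1, 5), 12, 13), 6784) = Mul(Rational(156, 5), 6784) = Rational(1058304, 5)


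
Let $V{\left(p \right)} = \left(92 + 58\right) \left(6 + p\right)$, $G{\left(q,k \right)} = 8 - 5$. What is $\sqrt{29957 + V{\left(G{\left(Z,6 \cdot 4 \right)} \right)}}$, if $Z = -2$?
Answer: $\sqrt{31307} \approx 176.94$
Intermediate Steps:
$G{\left(q,k \right)} = 3$ ($G{\left(q,k \right)} = 8 - 5 = 3$)
$V{\left(p \right)} = 900 + 150 p$ ($V{\left(p \right)} = 150 \left(6 + p\right) = 900 + 150 p$)
$\sqrt{29957 + V{\left(G{\left(Z,6 \cdot 4 \right)} \right)}} = \sqrt{29957 + \left(900 + 150 \cdot 3\right)} = \sqrt{29957 + \left(900 + 450\right)} = \sqrt{29957 + 1350} = \sqrt{31307}$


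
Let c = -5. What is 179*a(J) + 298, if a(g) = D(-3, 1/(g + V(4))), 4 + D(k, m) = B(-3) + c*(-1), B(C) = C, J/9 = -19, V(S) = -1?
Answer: -60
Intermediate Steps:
J = -171 (J = 9*(-19) = -171)
D(k, m) = -2 (D(k, m) = -4 + (-3 - 5*(-1)) = -4 + (-3 + 5) = -4 + 2 = -2)
a(g) = -2
179*a(J) + 298 = 179*(-2) + 298 = -358 + 298 = -60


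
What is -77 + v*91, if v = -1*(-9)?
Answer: 742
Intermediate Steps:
v = 9
-77 + v*91 = -77 + 9*91 = -77 + 819 = 742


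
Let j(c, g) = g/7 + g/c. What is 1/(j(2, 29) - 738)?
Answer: -14/10071 ≈ -0.0013901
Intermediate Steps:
j(c, g) = g/7 + g/c (j(c, g) = g*(⅐) + g/c = g/7 + g/c)
1/(j(2, 29) - 738) = 1/(((⅐)*29 + 29/2) - 738) = 1/((29/7 + 29*(½)) - 738) = 1/((29/7 + 29/2) - 738) = 1/(261/14 - 738) = 1/(-10071/14) = -14/10071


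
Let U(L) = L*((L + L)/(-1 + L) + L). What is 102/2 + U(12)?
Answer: 2433/11 ≈ 221.18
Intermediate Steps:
U(L) = L*(L + 2*L/(-1 + L)) (U(L) = L*((2*L)/(-1 + L) + L) = L*(2*L/(-1 + L) + L) = L*(L + 2*L/(-1 + L)))
102/2 + U(12) = 102/2 + 12²*(1 + 12)/(-1 + 12) = (½)*102 + 144*13/11 = 51 + 144*(1/11)*13 = 51 + 1872/11 = 2433/11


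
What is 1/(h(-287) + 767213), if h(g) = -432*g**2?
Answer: -1/34816195 ≈ -2.8722e-8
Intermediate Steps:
1/(h(-287) + 767213) = 1/(-432*(-287)**2 + 767213) = 1/(-432*82369 + 767213) = 1/(-35583408 + 767213) = 1/(-34816195) = -1/34816195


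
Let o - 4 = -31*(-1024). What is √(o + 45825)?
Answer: √77573 ≈ 278.52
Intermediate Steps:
o = 31748 (o = 4 - 31*(-1024) = 4 + 31744 = 31748)
√(o + 45825) = √(31748 + 45825) = √77573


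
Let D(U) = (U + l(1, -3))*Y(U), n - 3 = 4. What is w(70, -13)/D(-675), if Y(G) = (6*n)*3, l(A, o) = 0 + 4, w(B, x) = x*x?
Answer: -169/84546 ≈ -0.0019989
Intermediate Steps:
w(B, x) = x²
n = 7 (n = 3 + 4 = 7)
l(A, o) = 4
Y(G) = 126 (Y(G) = (6*7)*3 = 42*3 = 126)
D(U) = 504 + 126*U (D(U) = (U + 4)*126 = (4 + U)*126 = 504 + 126*U)
w(70, -13)/D(-675) = (-13)²/(504 + 126*(-675)) = 169/(504 - 85050) = 169/(-84546) = 169*(-1/84546) = -169/84546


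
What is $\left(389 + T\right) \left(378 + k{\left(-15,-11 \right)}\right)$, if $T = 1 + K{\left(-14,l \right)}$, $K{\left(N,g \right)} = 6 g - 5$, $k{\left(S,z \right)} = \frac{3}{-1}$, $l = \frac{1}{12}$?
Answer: $\frac{289125}{2} \approx 1.4456 \cdot 10^{5}$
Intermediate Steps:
$l = \frac{1}{12} \approx 0.083333$
$k{\left(S,z \right)} = -3$ ($k{\left(S,z \right)} = 3 \left(-1\right) = -3$)
$K{\left(N,g \right)} = -5 + 6 g$
$T = - \frac{7}{2}$ ($T = 1 + \left(-5 + 6 \cdot \frac{1}{12}\right) = 1 + \left(-5 + \frac{1}{2}\right) = 1 - \frac{9}{2} = - \frac{7}{2} \approx -3.5$)
$\left(389 + T\right) \left(378 + k{\left(-15,-11 \right)}\right) = \left(389 - \frac{7}{2}\right) \left(378 - 3\right) = \frac{771}{2} \cdot 375 = \frac{289125}{2}$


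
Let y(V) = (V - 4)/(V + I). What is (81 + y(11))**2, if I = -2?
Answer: 541696/81 ≈ 6687.6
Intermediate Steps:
y(V) = (-4 + V)/(-2 + V) (y(V) = (V - 4)/(V - 2) = (-4 + V)/(-2 + V))
(81 + y(11))**2 = (81 + (-4 + 11)/(-2 + 11))**2 = (81 + 7/9)**2 = (736/9)**2 = 541696/81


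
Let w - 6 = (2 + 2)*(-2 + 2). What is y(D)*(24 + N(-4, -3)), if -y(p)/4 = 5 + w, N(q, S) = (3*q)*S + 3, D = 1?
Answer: -2772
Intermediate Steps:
w = 6 (w = 6 + (2 + 2)*(-2 + 2) = 6 + 4*0 = 6 + 0 = 6)
N(q, S) = 3 + 3*S*q (N(q, S) = 3*S*q + 3 = 3 + 3*S*q)
y(p) = -44 (y(p) = -4*(5 + 6) = -4*11 = -44)
y(D)*(24 + N(-4, -3)) = -44*(24 + (3 + 3*(-3)*(-4))) = -44*(24 + (3 + 36)) = -44*(24 + 39) = -44*63 = -2772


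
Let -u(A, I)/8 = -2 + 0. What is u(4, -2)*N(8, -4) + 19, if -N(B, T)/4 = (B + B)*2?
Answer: -2029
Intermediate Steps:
u(A, I) = 16 (u(A, I) = -8*(-2 + 0) = -8*(-2) = 16)
N(B, T) = -16*B (N(B, T) = -4*(B + B)*2 = -4*2*B*2 = -16*B)
u(4, -2)*N(8, -4) + 19 = 16*(-16*8) + 19 = 16*(-128) + 19 = -2048 + 19 = -2029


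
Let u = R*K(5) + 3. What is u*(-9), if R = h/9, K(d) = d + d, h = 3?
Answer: -57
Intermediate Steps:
K(d) = 2*d
R = 1/3 (R = 3/9 = 3*(1/9) = 1/3 ≈ 0.33333)
u = 19/3 (u = (2*5)/3 + 3 = (1/3)*10 + 3 = 10/3 + 3 = 19/3 ≈ 6.3333)
u*(-9) = (19/3)*(-9) = -57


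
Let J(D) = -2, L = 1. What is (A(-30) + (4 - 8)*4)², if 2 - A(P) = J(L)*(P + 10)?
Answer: 2916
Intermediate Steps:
A(P) = 22 + 2*P (A(P) = 2 - (-2)*(P + 10) = 2 - (-2)*(10 + P) = 2 - (-20 - 2*P) = 2 + (20 + 2*P) = 22 + 2*P)
(A(-30) + (4 - 8)*4)² = ((22 + 2*(-30)) + (4 - 8)*4)² = ((22 - 60) - 4*4)² = (-38 - 16)² = (-54)² = 2916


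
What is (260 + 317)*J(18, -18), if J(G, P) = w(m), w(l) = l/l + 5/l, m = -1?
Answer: -2308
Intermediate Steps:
w(l) = 1 + 5/l
J(G, P) = -4 (J(G, P) = (5 - 1)/(-1) = -1*4 = -4)
(260 + 317)*J(18, -18) = (260 + 317)*(-4) = 577*(-4) = -2308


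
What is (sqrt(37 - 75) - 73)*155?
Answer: -11315 + 155*I*sqrt(38) ≈ -11315.0 + 955.48*I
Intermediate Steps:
(sqrt(37 - 75) - 73)*155 = (sqrt(-38) - 73)*155 = (I*sqrt(38) - 73)*155 = (-73 + I*sqrt(38))*155 = -11315 + 155*I*sqrt(38)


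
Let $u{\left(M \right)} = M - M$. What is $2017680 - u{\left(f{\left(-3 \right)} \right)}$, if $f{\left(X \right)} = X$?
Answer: $2017680$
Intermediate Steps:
$u{\left(M \right)} = 0$
$2017680 - u{\left(f{\left(-3 \right)} \right)} = 2017680 - 0 = 2017680 + 0 = 2017680$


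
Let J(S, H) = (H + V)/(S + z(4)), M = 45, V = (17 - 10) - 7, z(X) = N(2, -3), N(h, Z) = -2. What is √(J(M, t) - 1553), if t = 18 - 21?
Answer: I*√2871626/43 ≈ 39.409*I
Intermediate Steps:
z(X) = -2
V = 0 (V = 7 - 7 = 0)
t = -3
J(S, H) = H/(-2 + S) (J(S, H) = (H + 0)/(S - 2) = H/(-2 + S))
√(J(M, t) - 1553) = √(-3/(-2 + 45) - 1553) = √(-3/43 - 1553) = √(-66782/43) = I*√2871626/43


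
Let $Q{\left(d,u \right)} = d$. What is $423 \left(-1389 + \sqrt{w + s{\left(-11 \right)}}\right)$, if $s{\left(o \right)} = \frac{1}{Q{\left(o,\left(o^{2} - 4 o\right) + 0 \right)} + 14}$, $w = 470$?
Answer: $-587547 + 141 \sqrt{4233} \approx -5.7837 \cdot 10^{5}$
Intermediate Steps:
$s{\left(o \right)} = \frac{1}{14 + o}$ ($s{\left(o \right)} = \frac{1}{o + 14} = \frac{1}{14 + o}$)
$423 \left(-1389 + \sqrt{w + s{\left(-11 \right)}}\right) = 423 \left(-1389 + \sqrt{470 + \frac{1}{14 - 11}}\right) = 423 \left(-1389 + \sqrt{470 + \frac{1}{3}}\right) = 423 \left(-1389 + \sqrt{\frac{1411}{3}}\right) = 423 \left(-1389 + \frac{\sqrt{4233}}{3}\right) = -587547 + 141 \sqrt{4233}$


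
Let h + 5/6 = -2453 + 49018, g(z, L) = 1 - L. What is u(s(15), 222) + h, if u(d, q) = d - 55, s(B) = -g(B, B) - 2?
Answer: 279127/6 ≈ 46521.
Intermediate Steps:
h = 279385/6 (h = -⅚ + (-2453 + 49018) = -⅚ + 46565 = 279385/6 ≈ 46564.)
s(B) = -3 + B (s(B) = -(1 - B) - 2 = (-1 + B) - 2 = -3 + B)
u(d, q) = -55 + d
u(s(15), 222) + h = (-55 + (-3 + 15)) + 279385/6 = (-55 + 12) + 279385/6 = -43 + 279385/6 = 279127/6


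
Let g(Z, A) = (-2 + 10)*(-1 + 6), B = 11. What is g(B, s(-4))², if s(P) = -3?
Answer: 1600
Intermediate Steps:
g(Z, A) = 40 (g(Z, A) = 8*5 = 40)
g(B, s(-4))² = 40² = 1600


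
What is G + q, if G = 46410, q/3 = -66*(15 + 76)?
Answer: 28392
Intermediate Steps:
q = -18018 (q = 3*(-66*(15 + 76)) = 3*(-66*91) = 3*(-6006) = -18018)
G + q = 46410 - 18018 = 28392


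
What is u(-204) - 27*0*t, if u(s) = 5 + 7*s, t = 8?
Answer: -1423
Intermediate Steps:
u(-204) - 27*0*t = (5 + 7*(-204)) - 27*0*8 = (5 - 1428) - 0*8 = -1423 - 1*0 = -1423 + 0 = -1423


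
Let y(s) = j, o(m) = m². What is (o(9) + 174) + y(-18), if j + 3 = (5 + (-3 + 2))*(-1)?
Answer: 248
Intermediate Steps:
j = -7 (j = -3 + (5 + (-3 + 2))*(-1) = -3 + (5 - 1)*(-1) = -3 + 4*(-1) = -3 - 4 = -7)
y(s) = -7
(o(9) + 174) + y(-18) = (9² + 174) - 7 = (81 + 174) - 7 = 255 - 7 = 248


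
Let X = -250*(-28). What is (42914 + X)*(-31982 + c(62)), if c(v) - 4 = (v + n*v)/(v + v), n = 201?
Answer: -1591108578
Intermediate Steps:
c(v) = 105 (c(v) = 4 + (v + 201*v)/(v + v) = 4 + (202*v)/((2*v)) = 4 + (202*v)*(1/(2*v)) = 4 + 101 = 105)
X = 7000
(42914 + X)*(-31982 + c(62)) = (42914 + 7000)*(-31982 + 105) = 49914*(-31877) = -1591108578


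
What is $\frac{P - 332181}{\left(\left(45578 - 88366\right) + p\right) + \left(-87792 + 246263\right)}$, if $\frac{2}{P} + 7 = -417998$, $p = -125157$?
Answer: $\frac{138853318907}{3960179370} \approx 35.062$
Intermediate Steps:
$P = - \frac{2}{418005}$ ($P = \frac{2}{-7 - 417998} = \frac{2}{-418005} = 2 \left(- \frac{1}{418005}\right) = - \frac{2}{418005} \approx -4.7846 \cdot 10^{-6}$)
$\frac{P - 332181}{\left(\left(45578 - 88366\right) + p\right) + \left(-87792 + 246263\right)} = \frac{- \frac{2}{418005} - 332181}{\left(\left(45578 - 88366\right) - 125157\right) + \left(-87792 + 246263\right)} = - \frac{138853318907}{418005 \left(\left(-42788 - 125157\right) + 158471\right)} = - \frac{138853318907}{418005 \left(-167945 + 158471\right)} = - \frac{138853318907}{418005 \left(-9474\right)} = \left(- \frac{138853318907}{418005}\right) \left(- \frac{1}{9474}\right) = \frac{138853318907}{3960179370}$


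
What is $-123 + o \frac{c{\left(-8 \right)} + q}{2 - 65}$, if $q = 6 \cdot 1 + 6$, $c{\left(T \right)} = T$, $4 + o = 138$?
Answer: $- \frac{8285}{63} \approx -131.51$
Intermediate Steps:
$o = 134$ ($o = -4 + 138 = 134$)
$q = 12$ ($q = 6 + 6 = 12$)
$-123 + o \frac{c{\left(-8 \right)} + q}{2 - 65} = -123 + 134 \frac{-8 + 12}{2 - 65} = -123 + 134 \frac{4}{-63} = -123 + 134 \cdot 4 \left(- \frac{1}{63}\right) = -123 + 134 \left(- \frac{4}{63}\right) = -123 - \frac{536}{63} = - \frac{8285}{63}$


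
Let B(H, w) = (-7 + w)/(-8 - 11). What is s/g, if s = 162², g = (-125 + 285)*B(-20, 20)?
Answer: -124659/520 ≈ -239.73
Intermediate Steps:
B(H, w) = 7/19 - w/19 (B(H, w) = (-7 + w)/(-19) = (-7 + w)*(-1/19) = 7/19 - w/19)
g = -2080/19 (g = (-125 + 285)*(7/19 - 1/19*20) = 160*(7/19 - 20/19) = 160*(-13/19) = -2080/19 ≈ -109.47)
s = 26244
s/g = 26244/(-2080/19) = 26244*(-19/2080) = -124659/520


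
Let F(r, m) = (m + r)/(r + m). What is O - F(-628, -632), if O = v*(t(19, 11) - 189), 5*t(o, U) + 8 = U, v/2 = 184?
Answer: -346661/5 ≈ -69332.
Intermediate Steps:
v = 368 (v = 2*184 = 368)
F(r, m) = 1 (F(r, m) = (m + r)/(m + r) = 1)
t(o, U) = -8/5 + U/5
O = -346656/5 (O = 368*((-8/5 + (⅕)*11) - 189) = 368*((-8/5 + 11/5) - 189) = 368*(⅗ - 189) = 368*(-942/5) = -346656/5 ≈ -69331.)
O - F(-628, -632) = -346656/5 - 1*1 = -346656/5 - 1 = -346661/5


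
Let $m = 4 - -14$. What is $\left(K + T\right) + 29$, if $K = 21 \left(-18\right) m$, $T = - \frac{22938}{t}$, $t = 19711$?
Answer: $- \frac{133564963}{19711} \approx -6776.2$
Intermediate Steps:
$T = - \frac{22938}{19711} \approx -1.1637$
$m = 18$ ($m = 4 + 14 = 18$)
$K = -6804$ ($K = 21 \left(-18\right) 18 = \left(-378\right) 18 = -6804$)
$\left(K + T\right) + 29 = \left(-6804 - \frac{22938}{19711}\right) + 29 = - \frac{134136582}{19711} + 29 = - \frac{133564963}{19711}$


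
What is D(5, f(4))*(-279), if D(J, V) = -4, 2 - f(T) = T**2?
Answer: 1116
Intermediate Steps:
f(T) = 2 - T**2
D(5, f(4))*(-279) = -4*(-279) = 1116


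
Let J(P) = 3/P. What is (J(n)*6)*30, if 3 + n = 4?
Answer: 540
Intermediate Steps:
n = 1 (n = -3 + 4 = 1)
(J(n)*6)*30 = ((3/1)*6)*30 = ((3*1)*6)*30 = (3*6)*30 = 18*30 = 540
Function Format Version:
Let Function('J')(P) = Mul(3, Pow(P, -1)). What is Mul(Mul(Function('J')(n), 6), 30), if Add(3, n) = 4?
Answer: 540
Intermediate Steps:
n = 1 (n = Add(-3, 4) = 1)
Mul(Mul(Function('J')(n), 6), 30) = Mul(Mul(Mul(3, Pow(1, -1)), 6), 30) = Mul(Mul(Mul(3, 1), 6), 30) = Mul(Mul(3, 6), 30) = Mul(18, 30) = 540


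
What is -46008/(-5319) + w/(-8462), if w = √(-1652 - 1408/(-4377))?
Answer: 1704/197 - I*√7910766573/18519087 ≈ 8.6497 - 0.0048027*I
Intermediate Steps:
w = 2*I*√7910766573/4377 (w = √(-1652 - 1408*(-1/4377)) = √(-1652 + 1408/4377) = √(-7229396/4377) = 2*I*√7910766573/4377 ≈ 40.641*I)
-46008/(-5319) + w/(-8462) = -46008/(-5319) + (2*I*√7910766573/4377)/(-8462) = -46008*(-1/5319) + (2*I*√7910766573/4377)*(-1/8462) = 1704/197 - I*√7910766573/18519087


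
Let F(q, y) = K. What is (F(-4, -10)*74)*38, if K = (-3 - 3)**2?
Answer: 101232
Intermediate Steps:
K = 36 (K = (-6)**2 = 36)
F(q, y) = 36
(F(-4, -10)*74)*38 = (36*74)*38 = 2664*38 = 101232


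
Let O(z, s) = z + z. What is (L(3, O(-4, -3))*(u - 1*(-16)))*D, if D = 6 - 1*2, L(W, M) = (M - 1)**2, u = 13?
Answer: 9396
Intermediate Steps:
O(z, s) = 2*z
L(W, M) = (-1 + M)**2
D = 4 (D = 6 - 2 = 4)
(L(3, O(-4, -3))*(u - 1*(-16)))*D = ((-1 + 2*(-4))**2*(13 - 1*(-16)))*4 = ((-1 - 8)**2*(13 + 16))*4 = ((-9)**2*29)*4 = (81*29)*4 = 2349*4 = 9396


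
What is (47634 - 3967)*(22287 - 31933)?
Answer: -421211882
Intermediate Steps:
(47634 - 3967)*(22287 - 31933) = 43667*(-9646) = -421211882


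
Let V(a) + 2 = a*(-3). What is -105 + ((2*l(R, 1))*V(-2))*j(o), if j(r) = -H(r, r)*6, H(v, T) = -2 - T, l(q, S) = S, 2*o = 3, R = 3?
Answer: 63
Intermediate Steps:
o = 3/2 (o = (1/2)*3 = 3/2 ≈ 1.5000)
V(a) = -2 - 3*a (V(a) = -2 + a*(-3) = -2 - 3*a)
j(r) = 12 + 6*r (j(r) = -(-2 - r)*6 = (2 + r)*6 = 12 + 6*r)
-105 + ((2*l(R, 1))*V(-2))*j(o) = -105 + ((2*1)*(-2 - 3*(-2)))*(12 + 6*(3/2)) = -105 + (2*(-2 + 6))*(12 + 9) = -105 + (2*4)*21 = -105 + 8*21 = -105 + 168 = 63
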